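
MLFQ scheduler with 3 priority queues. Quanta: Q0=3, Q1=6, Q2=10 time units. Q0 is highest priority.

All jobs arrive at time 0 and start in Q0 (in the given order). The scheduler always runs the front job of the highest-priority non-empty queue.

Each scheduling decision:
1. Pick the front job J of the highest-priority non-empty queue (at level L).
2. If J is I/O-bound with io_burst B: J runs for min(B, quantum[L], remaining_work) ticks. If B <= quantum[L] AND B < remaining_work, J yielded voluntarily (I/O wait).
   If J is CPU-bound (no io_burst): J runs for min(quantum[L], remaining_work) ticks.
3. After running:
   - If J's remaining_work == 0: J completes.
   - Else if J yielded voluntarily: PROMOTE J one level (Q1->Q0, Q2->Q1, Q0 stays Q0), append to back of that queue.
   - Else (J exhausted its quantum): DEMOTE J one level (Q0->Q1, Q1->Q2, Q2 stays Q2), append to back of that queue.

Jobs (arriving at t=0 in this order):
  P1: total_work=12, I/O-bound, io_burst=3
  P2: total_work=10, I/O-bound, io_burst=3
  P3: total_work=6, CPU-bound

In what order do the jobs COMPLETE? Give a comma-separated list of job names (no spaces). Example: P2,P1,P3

t=0-3: P1@Q0 runs 3, rem=9, I/O yield, promote→Q0. Q0=[P2,P3,P1] Q1=[] Q2=[]
t=3-6: P2@Q0 runs 3, rem=7, I/O yield, promote→Q0. Q0=[P3,P1,P2] Q1=[] Q2=[]
t=6-9: P3@Q0 runs 3, rem=3, quantum used, demote→Q1. Q0=[P1,P2] Q1=[P3] Q2=[]
t=9-12: P1@Q0 runs 3, rem=6, I/O yield, promote→Q0. Q0=[P2,P1] Q1=[P3] Q2=[]
t=12-15: P2@Q0 runs 3, rem=4, I/O yield, promote→Q0. Q0=[P1,P2] Q1=[P3] Q2=[]
t=15-18: P1@Q0 runs 3, rem=3, I/O yield, promote→Q0. Q0=[P2,P1] Q1=[P3] Q2=[]
t=18-21: P2@Q0 runs 3, rem=1, I/O yield, promote→Q0. Q0=[P1,P2] Q1=[P3] Q2=[]
t=21-24: P1@Q0 runs 3, rem=0, completes. Q0=[P2] Q1=[P3] Q2=[]
t=24-25: P2@Q0 runs 1, rem=0, completes. Q0=[] Q1=[P3] Q2=[]
t=25-28: P3@Q1 runs 3, rem=0, completes. Q0=[] Q1=[] Q2=[]

Answer: P1,P2,P3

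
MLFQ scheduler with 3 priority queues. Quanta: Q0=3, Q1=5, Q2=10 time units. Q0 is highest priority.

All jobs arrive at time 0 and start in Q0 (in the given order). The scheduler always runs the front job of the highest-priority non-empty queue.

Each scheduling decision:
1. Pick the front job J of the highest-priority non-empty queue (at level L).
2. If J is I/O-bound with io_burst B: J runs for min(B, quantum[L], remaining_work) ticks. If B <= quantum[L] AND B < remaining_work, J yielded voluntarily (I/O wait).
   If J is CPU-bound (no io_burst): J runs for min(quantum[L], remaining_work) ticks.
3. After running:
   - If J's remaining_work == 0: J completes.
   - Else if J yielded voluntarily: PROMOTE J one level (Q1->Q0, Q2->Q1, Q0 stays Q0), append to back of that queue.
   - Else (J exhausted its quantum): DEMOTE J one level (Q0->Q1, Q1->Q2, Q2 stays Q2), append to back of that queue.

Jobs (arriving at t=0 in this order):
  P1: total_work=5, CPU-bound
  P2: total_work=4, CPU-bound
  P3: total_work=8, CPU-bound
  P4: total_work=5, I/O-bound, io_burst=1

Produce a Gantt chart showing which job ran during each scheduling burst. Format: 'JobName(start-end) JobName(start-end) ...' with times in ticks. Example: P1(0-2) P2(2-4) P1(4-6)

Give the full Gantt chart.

t=0-3: P1@Q0 runs 3, rem=2, quantum used, demote→Q1. Q0=[P2,P3,P4] Q1=[P1] Q2=[]
t=3-6: P2@Q0 runs 3, rem=1, quantum used, demote→Q1. Q0=[P3,P4] Q1=[P1,P2] Q2=[]
t=6-9: P3@Q0 runs 3, rem=5, quantum used, demote→Q1. Q0=[P4] Q1=[P1,P2,P3] Q2=[]
t=9-10: P4@Q0 runs 1, rem=4, I/O yield, promote→Q0. Q0=[P4] Q1=[P1,P2,P3] Q2=[]
t=10-11: P4@Q0 runs 1, rem=3, I/O yield, promote→Q0. Q0=[P4] Q1=[P1,P2,P3] Q2=[]
t=11-12: P4@Q0 runs 1, rem=2, I/O yield, promote→Q0. Q0=[P4] Q1=[P1,P2,P3] Q2=[]
t=12-13: P4@Q0 runs 1, rem=1, I/O yield, promote→Q0. Q0=[P4] Q1=[P1,P2,P3] Q2=[]
t=13-14: P4@Q0 runs 1, rem=0, completes. Q0=[] Q1=[P1,P2,P3] Q2=[]
t=14-16: P1@Q1 runs 2, rem=0, completes. Q0=[] Q1=[P2,P3] Q2=[]
t=16-17: P2@Q1 runs 1, rem=0, completes. Q0=[] Q1=[P3] Q2=[]
t=17-22: P3@Q1 runs 5, rem=0, completes. Q0=[] Q1=[] Q2=[]

Answer: P1(0-3) P2(3-6) P3(6-9) P4(9-10) P4(10-11) P4(11-12) P4(12-13) P4(13-14) P1(14-16) P2(16-17) P3(17-22)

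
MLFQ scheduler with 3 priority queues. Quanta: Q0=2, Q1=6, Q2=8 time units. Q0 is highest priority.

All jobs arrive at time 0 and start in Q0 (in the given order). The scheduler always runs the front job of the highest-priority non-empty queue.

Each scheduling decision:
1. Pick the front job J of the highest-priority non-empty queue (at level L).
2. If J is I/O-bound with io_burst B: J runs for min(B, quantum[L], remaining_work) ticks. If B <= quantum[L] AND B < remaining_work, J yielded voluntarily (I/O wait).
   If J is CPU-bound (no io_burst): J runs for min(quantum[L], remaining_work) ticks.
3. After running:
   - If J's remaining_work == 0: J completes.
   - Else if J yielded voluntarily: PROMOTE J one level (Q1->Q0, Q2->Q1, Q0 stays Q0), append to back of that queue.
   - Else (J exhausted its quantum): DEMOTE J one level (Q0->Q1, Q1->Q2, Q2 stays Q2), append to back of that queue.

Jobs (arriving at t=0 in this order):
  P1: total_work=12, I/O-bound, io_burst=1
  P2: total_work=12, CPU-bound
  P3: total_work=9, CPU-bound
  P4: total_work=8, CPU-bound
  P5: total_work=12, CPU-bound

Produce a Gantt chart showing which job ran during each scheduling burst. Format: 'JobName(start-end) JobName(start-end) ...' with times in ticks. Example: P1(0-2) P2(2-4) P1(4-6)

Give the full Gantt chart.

Answer: P1(0-1) P2(1-3) P3(3-5) P4(5-7) P5(7-9) P1(9-10) P1(10-11) P1(11-12) P1(12-13) P1(13-14) P1(14-15) P1(15-16) P1(16-17) P1(17-18) P1(18-19) P1(19-20) P2(20-26) P3(26-32) P4(32-38) P5(38-44) P2(44-48) P3(48-49) P5(49-53)

Derivation:
t=0-1: P1@Q0 runs 1, rem=11, I/O yield, promote→Q0. Q0=[P2,P3,P4,P5,P1] Q1=[] Q2=[]
t=1-3: P2@Q0 runs 2, rem=10, quantum used, demote→Q1. Q0=[P3,P4,P5,P1] Q1=[P2] Q2=[]
t=3-5: P3@Q0 runs 2, rem=7, quantum used, demote→Q1. Q0=[P4,P5,P1] Q1=[P2,P3] Q2=[]
t=5-7: P4@Q0 runs 2, rem=6, quantum used, demote→Q1. Q0=[P5,P1] Q1=[P2,P3,P4] Q2=[]
t=7-9: P5@Q0 runs 2, rem=10, quantum used, demote→Q1. Q0=[P1] Q1=[P2,P3,P4,P5] Q2=[]
t=9-10: P1@Q0 runs 1, rem=10, I/O yield, promote→Q0. Q0=[P1] Q1=[P2,P3,P4,P5] Q2=[]
t=10-11: P1@Q0 runs 1, rem=9, I/O yield, promote→Q0. Q0=[P1] Q1=[P2,P3,P4,P5] Q2=[]
t=11-12: P1@Q0 runs 1, rem=8, I/O yield, promote→Q0. Q0=[P1] Q1=[P2,P3,P4,P5] Q2=[]
t=12-13: P1@Q0 runs 1, rem=7, I/O yield, promote→Q0. Q0=[P1] Q1=[P2,P3,P4,P5] Q2=[]
t=13-14: P1@Q0 runs 1, rem=6, I/O yield, promote→Q0. Q0=[P1] Q1=[P2,P3,P4,P5] Q2=[]
t=14-15: P1@Q0 runs 1, rem=5, I/O yield, promote→Q0. Q0=[P1] Q1=[P2,P3,P4,P5] Q2=[]
t=15-16: P1@Q0 runs 1, rem=4, I/O yield, promote→Q0. Q0=[P1] Q1=[P2,P3,P4,P5] Q2=[]
t=16-17: P1@Q0 runs 1, rem=3, I/O yield, promote→Q0. Q0=[P1] Q1=[P2,P3,P4,P5] Q2=[]
t=17-18: P1@Q0 runs 1, rem=2, I/O yield, promote→Q0. Q0=[P1] Q1=[P2,P3,P4,P5] Q2=[]
t=18-19: P1@Q0 runs 1, rem=1, I/O yield, promote→Q0. Q0=[P1] Q1=[P2,P3,P4,P5] Q2=[]
t=19-20: P1@Q0 runs 1, rem=0, completes. Q0=[] Q1=[P2,P3,P4,P5] Q2=[]
t=20-26: P2@Q1 runs 6, rem=4, quantum used, demote→Q2. Q0=[] Q1=[P3,P4,P5] Q2=[P2]
t=26-32: P3@Q1 runs 6, rem=1, quantum used, demote→Q2. Q0=[] Q1=[P4,P5] Q2=[P2,P3]
t=32-38: P4@Q1 runs 6, rem=0, completes. Q0=[] Q1=[P5] Q2=[P2,P3]
t=38-44: P5@Q1 runs 6, rem=4, quantum used, demote→Q2. Q0=[] Q1=[] Q2=[P2,P3,P5]
t=44-48: P2@Q2 runs 4, rem=0, completes. Q0=[] Q1=[] Q2=[P3,P5]
t=48-49: P3@Q2 runs 1, rem=0, completes. Q0=[] Q1=[] Q2=[P5]
t=49-53: P5@Q2 runs 4, rem=0, completes. Q0=[] Q1=[] Q2=[]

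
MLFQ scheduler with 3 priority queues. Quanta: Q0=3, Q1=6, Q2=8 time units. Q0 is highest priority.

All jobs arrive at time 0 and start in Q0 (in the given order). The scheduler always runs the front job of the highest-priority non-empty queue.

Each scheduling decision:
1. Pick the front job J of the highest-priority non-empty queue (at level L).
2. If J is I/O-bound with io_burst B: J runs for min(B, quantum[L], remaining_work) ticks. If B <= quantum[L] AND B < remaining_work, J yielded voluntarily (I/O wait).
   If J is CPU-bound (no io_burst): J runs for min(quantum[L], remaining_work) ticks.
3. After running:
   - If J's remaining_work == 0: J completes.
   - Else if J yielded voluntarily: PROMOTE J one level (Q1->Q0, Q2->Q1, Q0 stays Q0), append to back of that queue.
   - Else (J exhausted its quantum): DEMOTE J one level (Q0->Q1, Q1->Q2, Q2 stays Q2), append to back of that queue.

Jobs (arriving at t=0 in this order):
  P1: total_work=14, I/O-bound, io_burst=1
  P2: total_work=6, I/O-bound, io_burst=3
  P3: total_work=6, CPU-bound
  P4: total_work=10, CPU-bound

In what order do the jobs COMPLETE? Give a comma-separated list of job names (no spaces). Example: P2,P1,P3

Answer: P2,P1,P3,P4

Derivation:
t=0-1: P1@Q0 runs 1, rem=13, I/O yield, promote→Q0. Q0=[P2,P3,P4,P1] Q1=[] Q2=[]
t=1-4: P2@Q0 runs 3, rem=3, I/O yield, promote→Q0. Q0=[P3,P4,P1,P2] Q1=[] Q2=[]
t=4-7: P3@Q0 runs 3, rem=3, quantum used, demote→Q1. Q0=[P4,P1,P2] Q1=[P3] Q2=[]
t=7-10: P4@Q0 runs 3, rem=7, quantum used, demote→Q1. Q0=[P1,P2] Q1=[P3,P4] Q2=[]
t=10-11: P1@Q0 runs 1, rem=12, I/O yield, promote→Q0. Q0=[P2,P1] Q1=[P3,P4] Q2=[]
t=11-14: P2@Q0 runs 3, rem=0, completes. Q0=[P1] Q1=[P3,P4] Q2=[]
t=14-15: P1@Q0 runs 1, rem=11, I/O yield, promote→Q0. Q0=[P1] Q1=[P3,P4] Q2=[]
t=15-16: P1@Q0 runs 1, rem=10, I/O yield, promote→Q0. Q0=[P1] Q1=[P3,P4] Q2=[]
t=16-17: P1@Q0 runs 1, rem=9, I/O yield, promote→Q0. Q0=[P1] Q1=[P3,P4] Q2=[]
t=17-18: P1@Q0 runs 1, rem=8, I/O yield, promote→Q0. Q0=[P1] Q1=[P3,P4] Q2=[]
t=18-19: P1@Q0 runs 1, rem=7, I/O yield, promote→Q0. Q0=[P1] Q1=[P3,P4] Q2=[]
t=19-20: P1@Q0 runs 1, rem=6, I/O yield, promote→Q0. Q0=[P1] Q1=[P3,P4] Q2=[]
t=20-21: P1@Q0 runs 1, rem=5, I/O yield, promote→Q0. Q0=[P1] Q1=[P3,P4] Q2=[]
t=21-22: P1@Q0 runs 1, rem=4, I/O yield, promote→Q0. Q0=[P1] Q1=[P3,P4] Q2=[]
t=22-23: P1@Q0 runs 1, rem=3, I/O yield, promote→Q0. Q0=[P1] Q1=[P3,P4] Q2=[]
t=23-24: P1@Q0 runs 1, rem=2, I/O yield, promote→Q0. Q0=[P1] Q1=[P3,P4] Q2=[]
t=24-25: P1@Q0 runs 1, rem=1, I/O yield, promote→Q0. Q0=[P1] Q1=[P3,P4] Q2=[]
t=25-26: P1@Q0 runs 1, rem=0, completes. Q0=[] Q1=[P3,P4] Q2=[]
t=26-29: P3@Q1 runs 3, rem=0, completes. Q0=[] Q1=[P4] Q2=[]
t=29-35: P4@Q1 runs 6, rem=1, quantum used, demote→Q2. Q0=[] Q1=[] Q2=[P4]
t=35-36: P4@Q2 runs 1, rem=0, completes. Q0=[] Q1=[] Q2=[]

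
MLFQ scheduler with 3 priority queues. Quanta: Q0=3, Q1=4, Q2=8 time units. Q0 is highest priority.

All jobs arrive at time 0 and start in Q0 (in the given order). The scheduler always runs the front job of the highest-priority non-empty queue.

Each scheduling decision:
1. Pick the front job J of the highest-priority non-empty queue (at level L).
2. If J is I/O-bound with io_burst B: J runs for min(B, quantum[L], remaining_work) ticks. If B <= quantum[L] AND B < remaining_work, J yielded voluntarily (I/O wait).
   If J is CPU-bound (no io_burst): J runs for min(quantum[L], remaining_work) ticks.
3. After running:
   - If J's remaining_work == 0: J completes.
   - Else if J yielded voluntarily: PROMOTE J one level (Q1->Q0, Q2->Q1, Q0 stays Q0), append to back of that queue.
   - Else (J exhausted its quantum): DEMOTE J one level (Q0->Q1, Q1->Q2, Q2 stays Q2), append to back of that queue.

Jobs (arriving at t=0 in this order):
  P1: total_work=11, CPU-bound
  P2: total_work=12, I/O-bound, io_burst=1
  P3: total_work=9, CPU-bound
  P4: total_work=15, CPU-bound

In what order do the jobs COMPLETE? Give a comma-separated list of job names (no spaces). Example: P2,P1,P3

t=0-3: P1@Q0 runs 3, rem=8, quantum used, demote→Q1. Q0=[P2,P3,P4] Q1=[P1] Q2=[]
t=3-4: P2@Q0 runs 1, rem=11, I/O yield, promote→Q0. Q0=[P3,P4,P2] Q1=[P1] Q2=[]
t=4-7: P3@Q0 runs 3, rem=6, quantum used, demote→Q1. Q0=[P4,P2] Q1=[P1,P3] Q2=[]
t=7-10: P4@Q0 runs 3, rem=12, quantum used, demote→Q1. Q0=[P2] Q1=[P1,P3,P4] Q2=[]
t=10-11: P2@Q0 runs 1, rem=10, I/O yield, promote→Q0. Q0=[P2] Q1=[P1,P3,P4] Q2=[]
t=11-12: P2@Q0 runs 1, rem=9, I/O yield, promote→Q0. Q0=[P2] Q1=[P1,P3,P4] Q2=[]
t=12-13: P2@Q0 runs 1, rem=8, I/O yield, promote→Q0. Q0=[P2] Q1=[P1,P3,P4] Q2=[]
t=13-14: P2@Q0 runs 1, rem=7, I/O yield, promote→Q0. Q0=[P2] Q1=[P1,P3,P4] Q2=[]
t=14-15: P2@Q0 runs 1, rem=6, I/O yield, promote→Q0. Q0=[P2] Q1=[P1,P3,P4] Q2=[]
t=15-16: P2@Q0 runs 1, rem=5, I/O yield, promote→Q0. Q0=[P2] Q1=[P1,P3,P4] Q2=[]
t=16-17: P2@Q0 runs 1, rem=4, I/O yield, promote→Q0. Q0=[P2] Q1=[P1,P3,P4] Q2=[]
t=17-18: P2@Q0 runs 1, rem=3, I/O yield, promote→Q0. Q0=[P2] Q1=[P1,P3,P4] Q2=[]
t=18-19: P2@Q0 runs 1, rem=2, I/O yield, promote→Q0. Q0=[P2] Q1=[P1,P3,P4] Q2=[]
t=19-20: P2@Q0 runs 1, rem=1, I/O yield, promote→Q0. Q0=[P2] Q1=[P1,P3,P4] Q2=[]
t=20-21: P2@Q0 runs 1, rem=0, completes. Q0=[] Q1=[P1,P3,P4] Q2=[]
t=21-25: P1@Q1 runs 4, rem=4, quantum used, demote→Q2. Q0=[] Q1=[P3,P4] Q2=[P1]
t=25-29: P3@Q1 runs 4, rem=2, quantum used, demote→Q2. Q0=[] Q1=[P4] Q2=[P1,P3]
t=29-33: P4@Q1 runs 4, rem=8, quantum used, demote→Q2. Q0=[] Q1=[] Q2=[P1,P3,P4]
t=33-37: P1@Q2 runs 4, rem=0, completes. Q0=[] Q1=[] Q2=[P3,P4]
t=37-39: P3@Q2 runs 2, rem=0, completes. Q0=[] Q1=[] Q2=[P4]
t=39-47: P4@Q2 runs 8, rem=0, completes. Q0=[] Q1=[] Q2=[]

Answer: P2,P1,P3,P4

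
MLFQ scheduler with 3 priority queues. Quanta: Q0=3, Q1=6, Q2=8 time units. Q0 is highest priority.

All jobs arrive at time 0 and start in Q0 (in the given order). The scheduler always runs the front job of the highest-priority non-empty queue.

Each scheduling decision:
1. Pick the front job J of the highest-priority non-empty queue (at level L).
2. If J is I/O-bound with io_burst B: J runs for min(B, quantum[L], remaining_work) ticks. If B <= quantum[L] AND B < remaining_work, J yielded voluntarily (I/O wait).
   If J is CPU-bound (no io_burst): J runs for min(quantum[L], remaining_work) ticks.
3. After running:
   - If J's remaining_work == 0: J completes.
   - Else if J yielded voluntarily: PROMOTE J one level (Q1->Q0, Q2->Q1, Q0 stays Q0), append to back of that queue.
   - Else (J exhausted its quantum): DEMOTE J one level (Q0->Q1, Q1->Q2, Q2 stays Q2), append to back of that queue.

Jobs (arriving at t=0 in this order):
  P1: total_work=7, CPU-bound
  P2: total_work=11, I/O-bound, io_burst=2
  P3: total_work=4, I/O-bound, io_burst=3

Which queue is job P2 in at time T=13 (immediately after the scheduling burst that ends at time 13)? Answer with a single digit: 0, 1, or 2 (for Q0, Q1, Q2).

t=0-3: P1@Q0 runs 3, rem=4, quantum used, demote→Q1. Q0=[P2,P3] Q1=[P1] Q2=[]
t=3-5: P2@Q0 runs 2, rem=9, I/O yield, promote→Q0. Q0=[P3,P2] Q1=[P1] Q2=[]
t=5-8: P3@Q0 runs 3, rem=1, I/O yield, promote→Q0. Q0=[P2,P3] Q1=[P1] Q2=[]
t=8-10: P2@Q0 runs 2, rem=7, I/O yield, promote→Q0. Q0=[P3,P2] Q1=[P1] Q2=[]
t=10-11: P3@Q0 runs 1, rem=0, completes. Q0=[P2] Q1=[P1] Q2=[]
t=11-13: P2@Q0 runs 2, rem=5, I/O yield, promote→Q0. Q0=[P2] Q1=[P1] Q2=[]
t=13-15: P2@Q0 runs 2, rem=3, I/O yield, promote→Q0. Q0=[P2] Q1=[P1] Q2=[]
t=15-17: P2@Q0 runs 2, rem=1, I/O yield, promote→Q0. Q0=[P2] Q1=[P1] Q2=[]
t=17-18: P2@Q0 runs 1, rem=0, completes. Q0=[] Q1=[P1] Q2=[]
t=18-22: P1@Q1 runs 4, rem=0, completes. Q0=[] Q1=[] Q2=[]

Answer: 0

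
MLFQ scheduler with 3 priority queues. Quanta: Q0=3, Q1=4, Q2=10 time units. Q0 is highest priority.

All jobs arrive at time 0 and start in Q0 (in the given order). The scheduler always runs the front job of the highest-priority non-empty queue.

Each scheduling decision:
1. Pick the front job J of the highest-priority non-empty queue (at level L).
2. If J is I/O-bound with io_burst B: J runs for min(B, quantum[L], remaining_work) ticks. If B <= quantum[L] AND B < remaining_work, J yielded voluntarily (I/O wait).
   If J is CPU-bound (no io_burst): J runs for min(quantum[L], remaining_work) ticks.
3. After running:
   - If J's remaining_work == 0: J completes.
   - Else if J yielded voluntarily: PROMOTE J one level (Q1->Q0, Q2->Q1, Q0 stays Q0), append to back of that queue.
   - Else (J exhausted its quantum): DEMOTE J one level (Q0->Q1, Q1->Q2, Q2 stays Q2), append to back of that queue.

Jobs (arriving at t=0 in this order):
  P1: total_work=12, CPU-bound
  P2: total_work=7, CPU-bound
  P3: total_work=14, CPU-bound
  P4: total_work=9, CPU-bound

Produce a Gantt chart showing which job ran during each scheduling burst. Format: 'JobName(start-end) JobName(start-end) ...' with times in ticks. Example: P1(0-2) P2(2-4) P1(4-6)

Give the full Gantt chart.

Answer: P1(0-3) P2(3-6) P3(6-9) P4(9-12) P1(12-16) P2(16-20) P3(20-24) P4(24-28) P1(28-33) P3(33-40) P4(40-42)

Derivation:
t=0-3: P1@Q0 runs 3, rem=9, quantum used, demote→Q1. Q0=[P2,P3,P4] Q1=[P1] Q2=[]
t=3-6: P2@Q0 runs 3, rem=4, quantum used, demote→Q1. Q0=[P3,P4] Q1=[P1,P2] Q2=[]
t=6-9: P3@Q0 runs 3, rem=11, quantum used, demote→Q1. Q0=[P4] Q1=[P1,P2,P3] Q2=[]
t=9-12: P4@Q0 runs 3, rem=6, quantum used, demote→Q1. Q0=[] Q1=[P1,P2,P3,P4] Q2=[]
t=12-16: P1@Q1 runs 4, rem=5, quantum used, demote→Q2. Q0=[] Q1=[P2,P3,P4] Q2=[P1]
t=16-20: P2@Q1 runs 4, rem=0, completes. Q0=[] Q1=[P3,P4] Q2=[P1]
t=20-24: P3@Q1 runs 4, rem=7, quantum used, demote→Q2. Q0=[] Q1=[P4] Q2=[P1,P3]
t=24-28: P4@Q1 runs 4, rem=2, quantum used, demote→Q2. Q0=[] Q1=[] Q2=[P1,P3,P4]
t=28-33: P1@Q2 runs 5, rem=0, completes. Q0=[] Q1=[] Q2=[P3,P4]
t=33-40: P3@Q2 runs 7, rem=0, completes. Q0=[] Q1=[] Q2=[P4]
t=40-42: P4@Q2 runs 2, rem=0, completes. Q0=[] Q1=[] Q2=[]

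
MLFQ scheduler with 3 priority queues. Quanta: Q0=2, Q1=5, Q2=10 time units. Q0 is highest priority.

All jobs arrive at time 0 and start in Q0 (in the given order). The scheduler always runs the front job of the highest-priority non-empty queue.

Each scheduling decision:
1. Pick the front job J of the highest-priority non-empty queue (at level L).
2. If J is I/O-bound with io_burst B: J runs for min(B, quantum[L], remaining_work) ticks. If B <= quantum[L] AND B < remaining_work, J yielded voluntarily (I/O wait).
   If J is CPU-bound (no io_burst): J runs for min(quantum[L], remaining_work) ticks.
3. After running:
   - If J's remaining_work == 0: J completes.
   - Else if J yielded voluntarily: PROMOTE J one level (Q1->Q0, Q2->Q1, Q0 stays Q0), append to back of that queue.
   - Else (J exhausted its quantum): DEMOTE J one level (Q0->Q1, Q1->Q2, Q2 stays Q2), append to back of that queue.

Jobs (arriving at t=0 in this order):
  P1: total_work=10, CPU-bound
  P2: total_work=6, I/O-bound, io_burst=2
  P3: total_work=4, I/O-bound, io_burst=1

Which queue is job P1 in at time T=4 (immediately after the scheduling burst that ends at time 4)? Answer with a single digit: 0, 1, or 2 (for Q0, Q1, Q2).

Answer: 1

Derivation:
t=0-2: P1@Q0 runs 2, rem=8, quantum used, demote→Q1. Q0=[P2,P3] Q1=[P1] Q2=[]
t=2-4: P2@Q0 runs 2, rem=4, I/O yield, promote→Q0. Q0=[P3,P2] Q1=[P1] Q2=[]
t=4-5: P3@Q0 runs 1, rem=3, I/O yield, promote→Q0. Q0=[P2,P3] Q1=[P1] Q2=[]
t=5-7: P2@Q0 runs 2, rem=2, I/O yield, promote→Q0. Q0=[P3,P2] Q1=[P1] Q2=[]
t=7-8: P3@Q0 runs 1, rem=2, I/O yield, promote→Q0. Q0=[P2,P3] Q1=[P1] Q2=[]
t=8-10: P2@Q0 runs 2, rem=0, completes. Q0=[P3] Q1=[P1] Q2=[]
t=10-11: P3@Q0 runs 1, rem=1, I/O yield, promote→Q0. Q0=[P3] Q1=[P1] Q2=[]
t=11-12: P3@Q0 runs 1, rem=0, completes. Q0=[] Q1=[P1] Q2=[]
t=12-17: P1@Q1 runs 5, rem=3, quantum used, demote→Q2. Q0=[] Q1=[] Q2=[P1]
t=17-20: P1@Q2 runs 3, rem=0, completes. Q0=[] Q1=[] Q2=[]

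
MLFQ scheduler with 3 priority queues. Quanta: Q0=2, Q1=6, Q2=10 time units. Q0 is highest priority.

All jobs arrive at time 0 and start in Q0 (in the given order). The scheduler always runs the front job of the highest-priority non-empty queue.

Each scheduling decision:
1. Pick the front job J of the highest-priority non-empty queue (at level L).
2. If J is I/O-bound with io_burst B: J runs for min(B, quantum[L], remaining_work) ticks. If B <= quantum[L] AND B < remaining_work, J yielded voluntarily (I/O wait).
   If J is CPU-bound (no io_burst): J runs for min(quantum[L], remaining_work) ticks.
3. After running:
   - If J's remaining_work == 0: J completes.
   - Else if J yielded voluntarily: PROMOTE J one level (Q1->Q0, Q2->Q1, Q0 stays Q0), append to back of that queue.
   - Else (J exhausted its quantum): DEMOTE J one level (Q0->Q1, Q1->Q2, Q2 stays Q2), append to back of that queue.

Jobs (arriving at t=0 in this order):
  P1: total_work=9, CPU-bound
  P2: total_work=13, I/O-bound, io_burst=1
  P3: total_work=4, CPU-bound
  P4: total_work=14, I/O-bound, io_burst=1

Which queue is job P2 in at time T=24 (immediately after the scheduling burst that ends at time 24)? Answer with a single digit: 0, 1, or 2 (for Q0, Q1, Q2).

t=0-2: P1@Q0 runs 2, rem=7, quantum used, demote→Q1. Q0=[P2,P3,P4] Q1=[P1] Q2=[]
t=2-3: P2@Q0 runs 1, rem=12, I/O yield, promote→Q0. Q0=[P3,P4,P2] Q1=[P1] Q2=[]
t=3-5: P3@Q0 runs 2, rem=2, quantum used, demote→Q1. Q0=[P4,P2] Q1=[P1,P3] Q2=[]
t=5-6: P4@Q0 runs 1, rem=13, I/O yield, promote→Q0. Q0=[P2,P4] Q1=[P1,P3] Q2=[]
t=6-7: P2@Q0 runs 1, rem=11, I/O yield, promote→Q0. Q0=[P4,P2] Q1=[P1,P3] Q2=[]
t=7-8: P4@Q0 runs 1, rem=12, I/O yield, promote→Q0. Q0=[P2,P4] Q1=[P1,P3] Q2=[]
t=8-9: P2@Q0 runs 1, rem=10, I/O yield, promote→Q0. Q0=[P4,P2] Q1=[P1,P3] Q2=[]
t=9-10: P4@Q0 runs 1, rem=11, I/O yield, promote→Q0. Q0=[P2,P4] Q1=[P1,P3] Q2=[]
t=10-11: P2@Q0 runs 1, rem=9, I/O yield, promote→Q0. Q0=[P4,P2] Q1=[P1,P3] Q2=[]
t=11-12: P4@Q0 runs 1, rem=10, I/O yield, promote→Q0. Q0=[P2,P4] Q1=[P1,P3] Q2=[]
t=12-13: P2@Q0 runs 1, rem=8, I/O yield, promote→Q0. Q0=[P4,P2] Q1=[P1,P3] Q2=[]
t=13-14: P4@Q0 runs 1, rem=9, I/O yield, promote→Q0. Q0=[P2,P4] Q1=[P1,P3] Q2=[]
t=14-15: P2@Q0 runs 1, rem=7, I/O yield, promote→Q0. Q0=[P4,P2] Q1=[P1,P3] Q2=[]
t=15-16: P4@Q0 runs 1, rem=8, I/O yield, promote→Q0. Q0=[P2,P4] Q1=[P1,P3] Q2=[]
t=16-17: P2@Q0 runs 1, rem=6, I/O yield, promote→Q0. Q0=[P4,P2] Q1=[P1,P3] Q2=[]
t=17-18: P4@Q0 runs 1, rem=7, I/O yield, promote→Q0. Q0=[P2,P4] Q1=[P1,P3] Q2=[]
t=18-19: P2@Q0 runs 1, rem=5, I/O yield, promote→Q0. Q0=[P4,P2] Q1=[P1,P3] Q2=[]
t=19-20: P4@Q0 runs 1, rem=6, I/O yield, promote→Q0. Q0=[P2,P4] Q1=[P1,P3] Q2=[]
t=20-21: P2@Q0 runs 1, rem=4, I/O yield, promote→Q0. Q0=[P4,P2] Q1=[P1,P3] Q2=[]
t=21-22: P4@Q0 runs 1, rem=5, I/O yield, promote→Q0. Q0=[P2,P4] Q1=[P1,P3] Q2=[]
t=22-23: P2@Q0 runs 1, rem=3, I/O yield, promote→Q0. Q0=[P4,P2] Q1=[P1,P3] Q2=[]
t=23-24: P4@Q0 runs 1, rem=4, I/O yield, promote→Q0. Q0=[P2,P4] Q1=[P1,P3] Q2=[]
t=24-25: P2@Q0 runs 1, rem=2, I/O yield, promote→Q0. Q0=[P4,P2] Q1=[P1,P3] Q2=[]
t=25-26: P4@Q0 runs 1, rem=3, I/O yield, promote→Q0. Q0=[P2,P4] Q1=[P1,P3] Q2=[]
t=26-27: P2@Q0 runs 1, rem=1, I/O yield, promote→Q0. Q0=[P4,P2] Q1=[P1,P3] Q2=[]
t=27-28: P4@Q0 runs 1, rem=2, I/O yield, promote→Q0. Q0=[P2,P4] Q1=[P1,P3] Q2=[]
t=28-29: P2@Q0 runs 1, rem=0, completes. Q0=[P4] Q1=[P1,P3] Q2=[]
t=29-30: P4@Q0 runs 1, rem=1, I/O yield, promote→Q0. Q0=[P4] Q1=[P1,P3] Q2=[]
t=30-31: P4@Q0 runs 1, rem=0, completes. Q0=[] Q1=[P1,P3] Q2=[]
t=31-37: P1@Q1 runs 6, rem=1, quantum used, demote→Q2. Q0=[] Q1=[P3] Q2=[P1]
t=37-39: P3@Q1 runs 2, rem=0, completes. Q0=[] Q1=[] Q2=[P1]
t=39-40: P1@Q2 runs 1, rem=0, completes. Q0=[] Q1=[] Q2=[]

Answer: 0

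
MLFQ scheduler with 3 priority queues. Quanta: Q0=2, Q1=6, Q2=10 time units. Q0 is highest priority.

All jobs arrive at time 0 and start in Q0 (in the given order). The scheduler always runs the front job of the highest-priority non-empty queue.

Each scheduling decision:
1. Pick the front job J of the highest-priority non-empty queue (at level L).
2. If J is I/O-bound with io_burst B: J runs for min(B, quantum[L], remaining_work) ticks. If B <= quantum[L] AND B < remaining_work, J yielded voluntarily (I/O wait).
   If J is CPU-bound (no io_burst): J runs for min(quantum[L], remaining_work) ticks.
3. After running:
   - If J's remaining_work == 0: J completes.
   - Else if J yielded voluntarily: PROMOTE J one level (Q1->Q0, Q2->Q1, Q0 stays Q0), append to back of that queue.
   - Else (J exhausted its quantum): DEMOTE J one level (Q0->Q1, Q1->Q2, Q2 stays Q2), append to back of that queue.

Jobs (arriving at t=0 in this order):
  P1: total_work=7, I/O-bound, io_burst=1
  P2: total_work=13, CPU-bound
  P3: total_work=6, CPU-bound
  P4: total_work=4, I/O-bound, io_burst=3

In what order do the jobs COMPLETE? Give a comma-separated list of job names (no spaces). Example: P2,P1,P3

Answer: P1,P3,P4,P2

Derivation:
t=0-1: P1@Q0 runs 1, rem=6, I/O yield, promote→Q0. Q0=[P2,P3,P4,P1] Q1=[] Q2=[]
t=1-3: P2@Q0 runs 2, rem=11, quantum used, demote→Q1. Q0=[P3,P4,P1] Q1=[P2] Q2=[]
t=3-5: P3@Q0 runs 2, rem=4, quantum used, demote→Q1. Q0=[P4,P1] Q1=[P2,P3] Q2=[]
t=5-7: P4@Q0 runs 2, rem=2, quantum used, demote→Q1. Q0=[P1] Q1=[P2,P3,P4] Q2=[]
t=7-8: P1@Q0 runs 1, rem=5, I/O yield, promote→Q0. Q0=[P1] Q1=[P2,P3,P4] Q2=[]
t=8-9: P1@Q0 runs 1, rem=4, I/O yield, promote→Q0. Q0=[P1] Q1=[P2,P3,P4] Q2=[]
t=9-10: P1@Q0 runs 1, rem=3, I/O yield, promote→Q0. Q0=[P1] Q1=[P2,P3,P4] Q2=[]
t=10-11: P1@Q0 runs 1, rem=2, I/O yield, promote→Q0. Q0=[P1] Q1=[P2,P3,P4] Q2=[]
t=11-12: P1@Q0 runs 1, rem=1, I/O yield, promote→Q0. Q0=[P1] Q1=[P2,P3,P4] Q2=[]
t=12-13: P1@Q0 runs 1, rem=0, completes. Q0=[] Q1=[P2,P3,P4] Q2=[]
t=13-19: P2@Q1 runs 6, rem=5, quantum used, demote→Q2. Q0=[] Q1=[P3,P4] Q2=[P2]
t=19-23: P3@Q1 runs 4, rem=0, completes. Q0=[] Q1=[P4] Q2=[P2]
t=23-25: P4@Q1 runs 2, rem=0, completes. Q0=[] Q1=[] Q2=[P2]
t=25-30: P2@Q2 runs 5, rem=0, completes. Q0=[] Q1=[] Q2=[]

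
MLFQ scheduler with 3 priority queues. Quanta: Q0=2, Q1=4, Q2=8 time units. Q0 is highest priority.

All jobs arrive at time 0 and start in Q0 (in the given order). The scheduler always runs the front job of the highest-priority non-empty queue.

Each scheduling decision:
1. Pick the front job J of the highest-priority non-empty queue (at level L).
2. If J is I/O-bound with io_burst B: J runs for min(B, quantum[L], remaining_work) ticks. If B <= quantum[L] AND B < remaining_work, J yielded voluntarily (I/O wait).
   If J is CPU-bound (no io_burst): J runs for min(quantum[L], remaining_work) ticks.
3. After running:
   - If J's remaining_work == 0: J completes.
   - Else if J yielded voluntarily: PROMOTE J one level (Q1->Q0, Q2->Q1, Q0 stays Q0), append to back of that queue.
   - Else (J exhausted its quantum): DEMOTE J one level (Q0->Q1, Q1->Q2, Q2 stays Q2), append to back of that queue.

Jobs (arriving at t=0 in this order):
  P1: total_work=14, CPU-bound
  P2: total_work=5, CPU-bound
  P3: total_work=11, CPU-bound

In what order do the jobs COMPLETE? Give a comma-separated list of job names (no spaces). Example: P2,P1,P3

Answer: P2,P1,P3

Derivation:
t=0-2: P1@Q0 runs 2, rem=12, quantum used, demote→Q1. Q0=[P2,P3] Q1=[P1] Q2=[]
t=2-4: P2@Q0 runs 2, rem=3, quantum used, demote→Q1. Q0=[P3] Q1=[P1,P2] Q2=[]
t=4-6: P3@Q0 runs 2, rem=9, quantum used, demote→Q1. Q0=[] Q1=[P1,P2,P3] Q2=[]
t=6-10: P1@Q1 runs 4, rem=8, quantum used, demote→Q2. Q0=[] Q1=[P2,P3] Q2=[P1]
t=10-13: P2@Q1 runs 3, rem=0, completes. Q0=[] Q1=[P3] Q2=[P1]
t=13-17: P3@Q1 runs 4, rem=5, quantum used, demote→Q2. Q0=[] Q1=[] Q2=[P1,P3]
t=17-25: P1@Q2 runs 8, rem=0, completes. Q0=[] Q1=[] Q2=[P3]
t=25-30: P3@Q2 runs 5, rem=0, completes. Q0=[] Q1=[] Q2=[]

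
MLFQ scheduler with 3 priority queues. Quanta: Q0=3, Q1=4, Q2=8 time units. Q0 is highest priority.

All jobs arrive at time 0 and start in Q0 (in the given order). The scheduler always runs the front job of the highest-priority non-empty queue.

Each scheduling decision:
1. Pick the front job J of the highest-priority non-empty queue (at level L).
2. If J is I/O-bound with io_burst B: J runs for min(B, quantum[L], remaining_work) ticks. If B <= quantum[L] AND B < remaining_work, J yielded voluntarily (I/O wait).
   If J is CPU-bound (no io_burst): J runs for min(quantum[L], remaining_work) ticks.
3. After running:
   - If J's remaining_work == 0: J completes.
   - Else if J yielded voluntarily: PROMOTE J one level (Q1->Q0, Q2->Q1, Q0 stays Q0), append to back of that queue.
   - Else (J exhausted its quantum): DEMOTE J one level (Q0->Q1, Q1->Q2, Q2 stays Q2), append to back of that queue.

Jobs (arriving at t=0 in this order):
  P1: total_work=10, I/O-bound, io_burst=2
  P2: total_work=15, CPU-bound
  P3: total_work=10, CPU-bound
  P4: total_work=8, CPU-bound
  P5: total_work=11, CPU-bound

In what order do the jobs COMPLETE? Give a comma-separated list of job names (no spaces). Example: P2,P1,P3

Answer: P1,P2,P3,P4,P5

Derivation:
t=0-2: P1@Q0 runs 2, rem=8, I/O yield, promote→Q0. Q0=[P2,P3,P4,P5,P1] Q1=[] Q2=[]
t=2-5: P2@Q0 runs 3, rem=12, quantum used, demote→Q1. Q0=[P3,P4,P5,P1] Q1=[P2] Q2=[]
t=5-8: P3@Q0 runs 3, rem=7, quantum used, demote→Q1. Q0=[P4,P5,P1] Q1=[P2,P3] Q2=[]
t=8-11: P4@Q0 runs 3, rem=5, quantum used, demote→Q1. Q0=[P5,P1] Q1=[P2,P3,P4] Q2=[]
t=11-14: P5@Q0 runs 3, rem=8, quantum used, demote→Q1. Q0=[P1] Q1=[P2,P3,P4,P5] Q2=[]
t=14-16: P1@Q0 runs 2, rem=6, I/O yield, promote→Q0. Q0=[P1] Q1=[P2,P3,P4,P5] Q2=[]
t=16-18: P1@Q0 runs 2, rem=4, I/O yield, promote→Q0. Q0=[P1] Q1=[P2,P3,P4,P5] Q2=[]
t=18-20: P1@Q0 runs 2, rem=2, I/O yield, promote→Q0. Q0=[P1] Q1=[P2,P3,P4,P5] Q2=[]
t=20-22: P1@Q0 runs 2, rem=0, completes. Q0=[] Q1=[P2,P3,P4,P5] Q2=[]
t=22-26: P2@Q1 runs 4, rem=8, quantum used, demote→Q2. Q0=[] Q1=[P3,P4,P5] Q2=[P2]
t=26-30: P3@Q1 runs 4, rem=3, quantum used, demote→Q2. Q0=[] Q1=[P4,P5] Q2=[P2,P3]
t=30-34: P4@Q1 runs 4, rem=1, quantum used, demote→Q2. Q0=[] Q1=[P5] Q2=[P2,P3,P4]
t=34-38: P5@Q1 runs 4, rem=4, quantum used, demote→Q2. Q0=[] Q1=[] Q2=[P2,P3,P4,P5]
t=38-46: P2@Q2 runs 8, rem=0, completes. Q0=[] Q1=[] Q2=[P3,P4,P5]
t=46-49: P3@Q2 runs 3, rem=0, completes. Q0=[] Q1=[] Q2=[P4,P5]
t=49-50: P4@Q2 runs 1, rem=0, completes. Q0=[] Q1=[] Q2=[P5]
t=50-54: P5@Q2 runs 4, rem=0, completes. Q0=[] Q1=[] Q2=[]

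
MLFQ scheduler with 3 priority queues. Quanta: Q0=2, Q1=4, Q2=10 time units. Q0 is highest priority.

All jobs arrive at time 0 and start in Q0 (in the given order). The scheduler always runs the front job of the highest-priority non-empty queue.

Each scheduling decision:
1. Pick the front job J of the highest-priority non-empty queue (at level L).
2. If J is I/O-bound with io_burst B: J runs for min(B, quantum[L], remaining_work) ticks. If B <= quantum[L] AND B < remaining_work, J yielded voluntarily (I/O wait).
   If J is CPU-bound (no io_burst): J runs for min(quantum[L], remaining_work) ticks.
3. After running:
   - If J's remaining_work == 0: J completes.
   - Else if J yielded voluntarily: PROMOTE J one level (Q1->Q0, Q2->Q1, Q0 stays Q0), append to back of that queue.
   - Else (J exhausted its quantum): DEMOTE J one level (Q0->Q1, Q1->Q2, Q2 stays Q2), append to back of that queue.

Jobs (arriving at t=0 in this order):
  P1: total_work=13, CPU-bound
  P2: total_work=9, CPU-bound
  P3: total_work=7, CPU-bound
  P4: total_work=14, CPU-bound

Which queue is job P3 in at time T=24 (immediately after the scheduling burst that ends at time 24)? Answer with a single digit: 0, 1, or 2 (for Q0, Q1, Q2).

Answer: 2

Derivation:
t=0-2: P1@Q0 runs 2, rem=11, quantum used, demote→Q1. Q0=[P2,P3,P4] Q1=[P1] Q2=[]
t=2-4: P2@Q0 runs 2, rem=7, quantum used, demote→Q1. Q0=[P3,P4] Q1=[P1,P2] Q2=[]
t=4-6: P3@Q0 runs 2, rem=5, quantum used, demote→Q1. Q0=[P4] Q1=[P1,P2,P3] Q2=[]
t=6-8: P4@Q0 runs 2, rem=12, quantum used, demote→Q1. Q0=[] Q1=[P1,P2,P3,P4] Q2=[]
t=8-12: P1@Q1 runs 4, rem=7, quantum used, demote→Q2. Q0=[] Q1=[P2,P3,P4] Q2=[P1]
t=12-16: P2@Q1 runs 4, rem=3, quantum used, demote→Q2. Q0=[] Q1=[P3,P4] Q2=[P1,P2]
t=16-20: P3@Q1 runs 4, rem=1, quantum used, demote→Q2. Q0=[] Q1=[P4] Q2=[P1,P2,P3]
t=20-24: P4@Q1 runs 4, rem=8, quantum used, demote→Q2. Q0=[] Q1=[] Q2=[P1,P2,P3,P4]
t=24-31: P1@Q2 runs 7, rem=0, completes. Q0=[] Q1=[] Q2=[P2,P3,P4]
t=31-34: P2@Q2 runs 3, rem=0, completes. Q0=[] Q1=[] Q2=[P3,P4]
t=34-35: P3@Q2 runs 1, rem=0, completes. Q0=[] Q1=[] Q2=[P4]
t=35-43: P4@Q2 runs 8, rem=0, completes. Q0=[] Q1=[] Q2=[]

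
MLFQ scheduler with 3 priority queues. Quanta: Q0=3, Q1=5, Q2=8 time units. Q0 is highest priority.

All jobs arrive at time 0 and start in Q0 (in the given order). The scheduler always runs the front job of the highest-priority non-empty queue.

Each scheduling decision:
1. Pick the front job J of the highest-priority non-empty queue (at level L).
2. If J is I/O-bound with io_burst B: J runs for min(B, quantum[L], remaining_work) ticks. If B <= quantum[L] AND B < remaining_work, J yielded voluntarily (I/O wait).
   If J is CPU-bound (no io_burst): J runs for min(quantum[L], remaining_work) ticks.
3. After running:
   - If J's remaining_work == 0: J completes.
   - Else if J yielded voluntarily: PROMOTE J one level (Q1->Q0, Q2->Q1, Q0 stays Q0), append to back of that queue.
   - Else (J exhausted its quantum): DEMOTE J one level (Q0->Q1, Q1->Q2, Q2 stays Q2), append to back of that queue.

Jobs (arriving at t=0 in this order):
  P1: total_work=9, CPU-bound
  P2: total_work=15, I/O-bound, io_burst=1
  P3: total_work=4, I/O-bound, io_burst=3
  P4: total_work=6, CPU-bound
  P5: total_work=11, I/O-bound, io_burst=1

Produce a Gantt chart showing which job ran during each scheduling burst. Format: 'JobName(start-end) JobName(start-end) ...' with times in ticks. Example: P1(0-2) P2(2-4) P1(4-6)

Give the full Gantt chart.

t=0-3: P1@Q0 runs 3, rem=6, quantum used, demote→Q1. Q0=[P2,P3,P4,P5] Q1=[P1] Q2=[]
t=3-4: P2@Q0 runs 1, rem=14, I/O yield, promote→Q0. Q0=[P3,P4,P5,P2] Q1=[P1] Q2=[]
t=4-7: P3@Q0 runs 3, rem=1, I/O yield, promote→Q0. Q0=[P4,P5,P2,P3] Q1=[P1] Q2=[]
t=7-10: P4@Q0 runs 3, rem=3, quantum used, demote→Q1. Q0=[P5,P2,P3] Q1=[P1,P4] Q2=[]
t=10-11: P5@Q0 runs 1, rem=10, I/O yield, promote→Q0. Q0=[P2,P3,P5] Q1=[P1,P4] Q2=[]
t=11-12: P2@Q0 runs 1, rem=13, I/O yield, promote→Q0. Q0=[P3,P5,P2] Q1=[P1,P4] Q2=[]
t=12-13: P3@Q0 runs 1, rem=0, completes. Q0=[P5,P2] Q1=[P1,P4] Q2=[]
t=13-14: P5@Q0 runs 1, rem=9, I/O yield, promote→Q0. Q0=[P2,P5] Q1=[P1,P4] Q2=[]
t=14-15: P2@Q0 runs 1, rem=12, I/O yield, promote→Q0. Q0=[P5,P2] Q1=[P1,P4] Q2=[]
t=15-16: P5@Q0 runs 1, rem=8, I/O yield, promote→Q0. Q0=[P2,P5] Q1=[P1,P4] Q2=[]
t=16-17: P2@Q0 runs 1, rem=11, I/O yield, promote→Q0. Q0=[P5,P2] Q1=[P1,P4] Q2=[]
t=17-18: P5@Q0 runs 1, rem=7, I/O yield, promote→Q0. Q0=[P2,P5] Q1=[P1,P4] Q2=[]
t=18-19: P2@Q0 runs 1, rem=10, I/O yield, promote→Q0. Q0=[P5,P2] Q1=[P1,P4] Q2=[]
t=19-20: P5@Q0 runs 1, rem=6, I/O yield, promote→Q0. Q0=[P2,P5] Q1=[P1,P4] Q2=[]
t=20-21: P2@Q0 runs 1, rem=9, I/O yield, promote→Q0. Q0=[P5,P2] Q1=[P1,P4] Q2=[]
t=21-22: P5@Q0 runs 1, rem=5, I/O yield, promote→Q0. Q0=[P2,P5] Q1=[P1,P4] Q2=[]
t=22-23: P2@Q0 runs 1, rem=8, I/O yield, promote→Q0. Q0=[P5,P2] Q1=[P1,P4] Q2=[]
t=23-24: P5@Q0 runs 1, rem=4, I/O yield, promote→Q0. Q0=[P2,P5] Q1=[P1,P4] Q2=[]
t=24-25: P2@Q0 runs 1, rem=7, I/O yield, promote→Q0. Q0=[P5,P2] Q1=[P1,P4] Q2=[]
t=25-26: P5@Q0 runs 1, rem=3, I/O yield, promote→Q0. Q0=[P2,P5] Q1=[P1,P4] Q2=[]
t=26-27: P2@Q0 runs 1, rem=6, I/O yield, promote→Q0. Q0=[P5,P2] Q1=[P1,P4] Q2=[]
t=27-28: P5@Q0 runs 1, rem=2, I/O yield, promote→Q0. Q0=[P2,P5] Q1=[P1,P4] Q2=[]
t=28-29: P2@Q0 runs 1, rem=5, I/O yield, promote→Q0. Q0=[P5,P2] Q1=[P1,P4] Q2=[]
t=29-30: P5@Q0 runs 1, rem=1, I/O yield, promote→Q0. Q0=[P2,P5] Q1=[P1,P4] Q2=[]
t=30-31: P2@Q0 runs 1, rem=4, I/O yield, promote→Q0. Q0=[P5,P2] Q1=[P1,P4] Q2=[]
t=31-32: P5@Q0 runs 1, rem=0, completes. Q0=[P2] Q1=[P1,P4] Q2=[]
t=32-33: P2@Q0 runs 1, rem=3, I/O yield, promote→Q0. Q0=[P2] Q1=[P1,P4] Q2=[]
t=33-34: P2@Q0 runs 1, rem=2, I/O yield, promote→Q0. Q0=[P2] Q1=[P1,P4] Q2=[]
t=34-35: P2@Q0 runs 1, rem=1, I/O yield, promote→Q0. Q0=[P2] Q1=[P1,P4] Q2=[]
t=35-36: P2@Q0 runs 1, rem=0, completes. Q0=[] Q1=[P1,P4] Q2=[]
t=36-41: P1@Q1 runs 5, rem=1, quantum used, demote→Q2. Q0=[] Q1=[P4] Q2=[P1]
t=41-44: P4@Q1 runs 3, rem=0, completes. Q0=[] Q1=[] Q2=[P1]
t=44-45: P1@Q2 runs 1, rem=0, completes. Q0=[] Q1=[] Q2=[]

Answer: P1(0-3) P2(3-4) P3(4-7) P4(7-10) P5(10-11) P2(11-12) P3(12-13) P5(13-14) P2(14-15) P5(15-16) P2(16-17) P5(17-18) P2(18-19) P5(19-20) P2(20-21) P5(21-22) P2(22-23) P5(23-24) P2(24-25) P5(25-26) P2(26-27) P5(27-28) P2(28-29) P5(29-30) P2(30-31) P5(31-32) P2(32-33) P2(33-34) P2(34-35) P2(35-36) P1(36-41) P4(41-44) P1(44-45)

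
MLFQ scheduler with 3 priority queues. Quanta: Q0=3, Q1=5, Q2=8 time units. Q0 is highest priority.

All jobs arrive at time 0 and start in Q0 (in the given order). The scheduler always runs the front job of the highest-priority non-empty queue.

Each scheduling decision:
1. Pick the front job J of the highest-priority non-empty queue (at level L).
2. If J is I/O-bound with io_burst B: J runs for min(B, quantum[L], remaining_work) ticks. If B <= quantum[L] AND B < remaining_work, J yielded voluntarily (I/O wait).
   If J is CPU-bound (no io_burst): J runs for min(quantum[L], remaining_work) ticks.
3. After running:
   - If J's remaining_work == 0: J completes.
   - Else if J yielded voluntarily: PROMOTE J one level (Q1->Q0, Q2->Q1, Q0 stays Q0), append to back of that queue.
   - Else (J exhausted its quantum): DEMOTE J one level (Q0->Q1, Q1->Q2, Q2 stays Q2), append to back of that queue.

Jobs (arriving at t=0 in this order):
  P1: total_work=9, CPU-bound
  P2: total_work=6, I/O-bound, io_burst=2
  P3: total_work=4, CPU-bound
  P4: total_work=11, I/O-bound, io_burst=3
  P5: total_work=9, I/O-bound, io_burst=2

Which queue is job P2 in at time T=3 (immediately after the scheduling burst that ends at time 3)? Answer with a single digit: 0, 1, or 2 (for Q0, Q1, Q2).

t=0-3: P1@Q0 runs 3, rem=6, quantum used, demote→Q1. Q0=[P2,P3,P4,P5] Q1=[P1] Q2=[]
t=3-5: P2@Q0 runs 2, rem=4, I/O yield, promote→Q0. Q0=[P3,P4,P5,P2] Q1=[P1] Q2=[]
t=5-8: P3@Q0 runs 3, rem=1, quantum used, demote→Q1. Q0=[P4,P5,P2] Q1=[P1,P3] Q2=[]
t=8-11: P4@Q0 runs 3, rem=8, I/O yield, promote→Q0. Q0=[P5,P2,P4] Q1=[P1,P3] Q2=[]
t=11-13: P5@Q0 runs 2, rem=7, I/O yield, promote→Q0. Q0=[P2,P4,P5] Q1=[P1,P3] Q2=[]
t=13-15: P2@Q0 runs 2, rem=2, I/O yield, promote→Q0. Q0=[P4,P5,P2] Q1=[P1,P3] Q2=[]
t=15-18: P4@Q0 runs 3, rem=5, I/O yield, promote→Q0. Q0=[P5,P2,P4] Q1=[P1,P3] Q2=[]
t=18-20: P5@Q0 runs 2, rem=5, I/O yield, promote→Q0. Q0=[P2,P4,P5] Q1=[P1,P3] Q2=[]
t=20-22: P2@Q0 runs 2, rem=0, completes. Q0=[P4,P5] Q1=[P1,P3] Q2=[]
t=22-25: P4@Q0 runs 3, rem=2, I/O yield, promote→Q0. Q0=[P5,P4] Q1=[P1,P3] Q2=[]
t=25-27: P5@Q0 runs 2, rem=3, I/O yield, promote→Q0. Q0=[P4,P5] Q1=[P1,P3] Q2=[]
t=27-29: P4@Q0 runs 2, rem=0, completes. Q0=[P5] Q1=[P1,P3] Q2=[]
t=29-31: P5@Q0 runs 2, rem=1, I/O yield, promote→Q0. Q0=[P5] Q1=[P1,P3] Q2=[]
t=31-32: P5@Q0 runs 1, rem=0, completes. Q0=[] Q1=[P1,P3] Q2=[]
t=32-37: P1@Q1 runs 5, rem=1, quantum used, demote→Q2. Q0=[] Q1=[P3] Q2=[P1]
t=37-38: P3@Q1 runs 1, rem=0, completes. Q0=[] Q1=[] Q2=[P1]
t=38-39: P1@Q2 runs 1, rem=0, completes. Q0=[] Q1=[] Q2=[]

Answer: 0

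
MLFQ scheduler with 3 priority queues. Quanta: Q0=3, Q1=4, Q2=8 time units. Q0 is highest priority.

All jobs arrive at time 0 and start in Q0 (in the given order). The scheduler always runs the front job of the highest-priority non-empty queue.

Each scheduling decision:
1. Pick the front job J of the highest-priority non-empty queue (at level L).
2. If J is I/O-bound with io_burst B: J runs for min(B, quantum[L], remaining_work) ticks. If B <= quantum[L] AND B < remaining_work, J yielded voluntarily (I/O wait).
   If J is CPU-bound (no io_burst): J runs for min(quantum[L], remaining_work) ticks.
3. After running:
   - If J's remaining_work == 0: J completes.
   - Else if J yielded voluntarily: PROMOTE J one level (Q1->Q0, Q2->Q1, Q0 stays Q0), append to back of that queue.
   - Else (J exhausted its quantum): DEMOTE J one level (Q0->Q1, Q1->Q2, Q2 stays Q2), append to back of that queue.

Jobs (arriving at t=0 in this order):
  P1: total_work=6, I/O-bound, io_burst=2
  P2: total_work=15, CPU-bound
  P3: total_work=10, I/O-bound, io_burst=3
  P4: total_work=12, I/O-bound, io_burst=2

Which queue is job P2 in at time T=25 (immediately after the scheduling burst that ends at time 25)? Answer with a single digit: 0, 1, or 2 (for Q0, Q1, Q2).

t=0-2: P1@Q0 runs 2, rem=4, I/O yield, promote→Q0. Q0=[P2,P3,P4,P1] Q1=[] Q2=[]
t=2-5: P2@Q0 runs 3, rem=12, quantum used, demote→Q1. Q0=[P3,P4,P1] Q1=[P2] Q2=[]
t=5-8: P3@Q0 runs 3, rem=7, I/O yield, promote→Q0. Q0=[P4,P1,P3] Q1=[P2] Q2=[]
t=8-10: P4@Q0 runs 2, rem=10, I/O yield, promote→Q0. Q0=[P1,P3,P4] Q1=[P2] Q2=[]
t=10-12: P1@Q0 runs 2, rem=2, I/O yield, promote→Q0. Q0=[P3,P4,P1] Q1=[P2] Q2=[]
t=12-15: P3@Q0 runs 3, rem=4, I/O yield, promote→Q0. Q0=[P4,P1,P3] Q1=[P2] Q2=[]
t=15-17: P4@Q0 runs 2, rem=8, I/O yield, promote→Q0. Q0=[P1,P3,P4] Q1=[P2] Q2=[]
t=17-19: P1@Q0 runs 2, rem=0, completes. Q0=[P3,P4] Q1=[P2] Q2=[]
t=19-22: P3@Q0 runs 3, rem=1, I/O yield, promote→Q0. Q0=[P4,P3] Q1=[P2] Q2=[]
t=22-24: P4@Q0 runs 2, rem=6, I/O yield, promote→Q0. Q0=[P3,P4] Q1=[P2] Q2=[]
t=24-25: P3@Q0 runs 1, rem=0, completes. Q0=[P4] Q1=[P2] Q2=[]
t=25-27: P4@Q0 runs 2, rem=4, I/O yield, promote→Q0. Q0=[P4] Q1=[P2] Q2=[]
t=27-29: P4@Q0 runs 2, rem=2, I/O yield, promote→Q0. Q0=[P4] Q1=[P2] Q2=[]
t=29-31: P4@Q0 runs 2, rem=0, completes. Q0=[] Q1=[P2] Q2=[]
t=31-35: P2@Q1 runs 4, rem=8, quantum used, demote→Q2. Q0=[] Q1=[] Q2=[P2]
t=35-43: P2@Q2 runs 8, rem=0, completes. Q0=[] Q1=[] Q2=[]

Answer: 1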